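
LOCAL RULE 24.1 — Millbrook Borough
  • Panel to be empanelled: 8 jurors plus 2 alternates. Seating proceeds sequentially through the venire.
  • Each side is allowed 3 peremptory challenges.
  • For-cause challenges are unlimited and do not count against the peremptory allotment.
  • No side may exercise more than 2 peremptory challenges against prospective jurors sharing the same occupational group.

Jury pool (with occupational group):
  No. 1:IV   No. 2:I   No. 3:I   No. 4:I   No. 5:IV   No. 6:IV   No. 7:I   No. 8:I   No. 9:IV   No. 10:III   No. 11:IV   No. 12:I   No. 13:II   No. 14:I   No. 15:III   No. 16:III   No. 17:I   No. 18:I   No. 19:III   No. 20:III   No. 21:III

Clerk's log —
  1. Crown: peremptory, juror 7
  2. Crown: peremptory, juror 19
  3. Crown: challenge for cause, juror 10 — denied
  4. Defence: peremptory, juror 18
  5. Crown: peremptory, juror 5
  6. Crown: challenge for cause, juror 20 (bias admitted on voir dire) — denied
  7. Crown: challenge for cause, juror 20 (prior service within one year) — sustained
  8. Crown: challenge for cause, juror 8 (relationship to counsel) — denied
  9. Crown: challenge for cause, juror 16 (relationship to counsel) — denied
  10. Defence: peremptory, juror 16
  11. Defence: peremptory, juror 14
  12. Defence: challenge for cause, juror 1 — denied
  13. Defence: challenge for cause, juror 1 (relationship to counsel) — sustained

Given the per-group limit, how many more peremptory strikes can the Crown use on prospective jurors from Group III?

0

Crown peremptories so far: #7, #19, #5 — 3 of 3 used, 0 left overall.
Against Group III: #19 — 1 used; per-group cap 2 leaves 1.
Binding limit: min(0, 1) = 0.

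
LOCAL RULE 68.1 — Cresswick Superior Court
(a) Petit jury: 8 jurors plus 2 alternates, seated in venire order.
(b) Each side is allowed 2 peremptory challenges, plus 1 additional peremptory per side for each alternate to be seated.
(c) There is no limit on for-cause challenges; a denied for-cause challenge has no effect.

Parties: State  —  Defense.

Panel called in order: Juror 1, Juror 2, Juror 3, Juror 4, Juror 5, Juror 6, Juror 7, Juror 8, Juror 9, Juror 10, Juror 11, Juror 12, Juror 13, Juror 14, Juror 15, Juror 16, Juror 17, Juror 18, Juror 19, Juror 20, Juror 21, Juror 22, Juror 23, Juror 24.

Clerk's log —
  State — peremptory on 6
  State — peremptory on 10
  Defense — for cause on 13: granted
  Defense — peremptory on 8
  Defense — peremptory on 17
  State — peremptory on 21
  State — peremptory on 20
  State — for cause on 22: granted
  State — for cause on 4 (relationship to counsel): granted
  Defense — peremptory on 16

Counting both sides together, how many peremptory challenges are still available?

State allotment: 2 base + 1 × 2 alternates = 4. Defense allotment: 2 base + 1 × 2 alternates = 4.
State peremptories used: #6, #10, #21, #20 — 4 (for-cause on #22, #4 don't count).
Defense peremptories used: #8, #17, #16 — 3 (the for-cause on #13 doesn't count).
Remaining: (4 − 4) + (4 − 3) = 1.

1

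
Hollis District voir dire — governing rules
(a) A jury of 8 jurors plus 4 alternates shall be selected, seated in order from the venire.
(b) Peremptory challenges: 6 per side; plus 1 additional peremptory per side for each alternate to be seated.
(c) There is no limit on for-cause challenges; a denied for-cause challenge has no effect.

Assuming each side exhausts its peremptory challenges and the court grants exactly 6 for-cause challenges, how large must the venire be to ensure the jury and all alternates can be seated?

38

Seats to fill: 8 + 4 alternates = 12.
Peremptories: 6 + 1×4 = 10 per side × 2 sides = 20.
For-cause removals: 6.
Minimum venire: 12 + 20 + 6 = 38.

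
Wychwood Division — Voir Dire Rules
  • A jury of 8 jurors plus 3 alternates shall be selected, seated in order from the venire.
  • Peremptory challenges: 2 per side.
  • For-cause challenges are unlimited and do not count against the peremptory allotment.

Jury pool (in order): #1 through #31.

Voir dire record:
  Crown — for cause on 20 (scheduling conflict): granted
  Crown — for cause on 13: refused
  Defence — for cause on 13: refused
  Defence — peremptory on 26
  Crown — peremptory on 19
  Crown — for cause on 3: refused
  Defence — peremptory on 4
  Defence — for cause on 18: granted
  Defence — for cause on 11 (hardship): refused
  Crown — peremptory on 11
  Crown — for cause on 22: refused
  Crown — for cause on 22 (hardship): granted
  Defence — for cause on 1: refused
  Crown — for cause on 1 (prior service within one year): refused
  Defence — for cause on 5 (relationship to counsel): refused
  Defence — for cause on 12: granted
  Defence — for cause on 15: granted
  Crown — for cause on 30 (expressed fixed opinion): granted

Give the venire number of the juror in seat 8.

Removed: #4, #11, #12, #15, #18, #19, #20, #22, #26, #30. (#1, #3, #5, #13 stay — for-cause denied.)
Filling seats in venire order through position 8: #1, #2, #3, #5, #6, #7, #8, #9.
So seat 8 is #9.

9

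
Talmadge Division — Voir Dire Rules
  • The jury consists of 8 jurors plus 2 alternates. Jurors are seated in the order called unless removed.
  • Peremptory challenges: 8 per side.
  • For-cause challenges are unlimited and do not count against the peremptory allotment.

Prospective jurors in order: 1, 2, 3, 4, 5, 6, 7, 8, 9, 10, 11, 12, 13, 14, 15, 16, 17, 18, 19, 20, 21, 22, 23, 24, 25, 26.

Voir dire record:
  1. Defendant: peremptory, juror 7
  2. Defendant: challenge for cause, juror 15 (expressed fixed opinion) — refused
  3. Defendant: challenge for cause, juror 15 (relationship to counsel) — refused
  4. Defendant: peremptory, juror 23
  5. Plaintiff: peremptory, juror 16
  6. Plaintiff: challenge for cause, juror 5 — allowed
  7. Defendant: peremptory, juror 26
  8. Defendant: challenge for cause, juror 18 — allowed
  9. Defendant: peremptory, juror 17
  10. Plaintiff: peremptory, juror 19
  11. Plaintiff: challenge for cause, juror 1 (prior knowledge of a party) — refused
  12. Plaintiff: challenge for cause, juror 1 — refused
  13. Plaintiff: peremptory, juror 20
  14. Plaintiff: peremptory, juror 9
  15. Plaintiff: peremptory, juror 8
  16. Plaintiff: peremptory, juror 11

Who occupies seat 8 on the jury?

Removed: #5, #7, #8, #9, #11, #16, #17, #18, #19, #20, #23, #26. (#1, #15 stay — for-cause denied.)
Filling seats in venire order through position 8: #1, #2, #3, #4, #6, #10, #12, #13.
So seat 8 is #13.

13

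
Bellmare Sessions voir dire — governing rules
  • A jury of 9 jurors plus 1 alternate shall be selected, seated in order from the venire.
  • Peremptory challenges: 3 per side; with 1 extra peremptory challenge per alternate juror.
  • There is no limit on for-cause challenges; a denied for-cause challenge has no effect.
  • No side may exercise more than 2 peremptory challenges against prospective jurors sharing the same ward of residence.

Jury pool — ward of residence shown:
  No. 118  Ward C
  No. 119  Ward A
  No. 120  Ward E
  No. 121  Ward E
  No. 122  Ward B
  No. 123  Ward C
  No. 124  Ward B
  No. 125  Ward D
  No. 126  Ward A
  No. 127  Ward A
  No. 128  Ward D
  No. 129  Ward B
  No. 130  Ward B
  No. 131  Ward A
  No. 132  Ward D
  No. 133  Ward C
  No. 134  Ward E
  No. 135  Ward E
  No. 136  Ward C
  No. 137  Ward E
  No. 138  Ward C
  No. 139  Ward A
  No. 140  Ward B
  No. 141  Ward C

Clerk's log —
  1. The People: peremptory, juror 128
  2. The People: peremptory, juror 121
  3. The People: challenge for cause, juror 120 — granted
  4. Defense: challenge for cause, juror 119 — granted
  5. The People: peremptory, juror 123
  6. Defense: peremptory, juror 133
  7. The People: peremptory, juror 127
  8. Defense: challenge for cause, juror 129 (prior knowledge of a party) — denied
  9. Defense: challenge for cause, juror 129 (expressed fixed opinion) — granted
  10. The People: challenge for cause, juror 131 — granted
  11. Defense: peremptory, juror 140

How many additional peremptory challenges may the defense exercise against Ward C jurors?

1

Defense peremptories so far: #133, #140 — 2 of 4 used, 2 left overall.
Against Ward C: #133 — 1 used; per-ward cap 2 leaves 1.
Binding limit: min(2, 1) = 1.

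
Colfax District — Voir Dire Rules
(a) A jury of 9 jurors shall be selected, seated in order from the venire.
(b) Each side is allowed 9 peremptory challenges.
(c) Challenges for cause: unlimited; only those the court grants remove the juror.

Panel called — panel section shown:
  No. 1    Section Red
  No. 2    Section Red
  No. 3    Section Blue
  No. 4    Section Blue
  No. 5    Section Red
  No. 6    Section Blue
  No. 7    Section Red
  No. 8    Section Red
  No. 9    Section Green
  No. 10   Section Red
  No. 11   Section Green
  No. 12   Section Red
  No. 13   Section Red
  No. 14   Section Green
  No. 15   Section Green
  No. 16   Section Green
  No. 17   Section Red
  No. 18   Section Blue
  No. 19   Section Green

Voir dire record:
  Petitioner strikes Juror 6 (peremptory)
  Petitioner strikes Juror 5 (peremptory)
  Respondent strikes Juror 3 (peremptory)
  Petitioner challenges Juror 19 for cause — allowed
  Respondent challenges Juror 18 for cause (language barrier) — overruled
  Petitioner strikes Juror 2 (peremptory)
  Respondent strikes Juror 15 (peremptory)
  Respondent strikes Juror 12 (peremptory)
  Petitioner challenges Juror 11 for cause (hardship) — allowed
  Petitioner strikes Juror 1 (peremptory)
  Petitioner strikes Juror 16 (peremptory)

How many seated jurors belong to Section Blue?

2

Removed: #1, #2, #3, #5, #6, #11, #12, #15, #16, #19.
Seated jurors 1–9: #4, #7, #8, #9, #10, #13, #14, #17, #18.
Of those, in Section Blue: #4, #18 → 2.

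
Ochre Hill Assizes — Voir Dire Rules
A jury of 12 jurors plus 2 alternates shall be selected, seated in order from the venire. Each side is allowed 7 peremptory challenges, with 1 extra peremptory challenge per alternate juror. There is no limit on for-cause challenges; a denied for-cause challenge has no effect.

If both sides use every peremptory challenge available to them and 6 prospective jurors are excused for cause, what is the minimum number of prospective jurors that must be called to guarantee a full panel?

38

Seats to fill: 12 + 2 alternates = 14.
Peremptories: 7 + 1×2 = 9 per side × 2 sides = 18.
For-cause removals: 6.
Minimum venire: 14 + 18 + 6 = 38.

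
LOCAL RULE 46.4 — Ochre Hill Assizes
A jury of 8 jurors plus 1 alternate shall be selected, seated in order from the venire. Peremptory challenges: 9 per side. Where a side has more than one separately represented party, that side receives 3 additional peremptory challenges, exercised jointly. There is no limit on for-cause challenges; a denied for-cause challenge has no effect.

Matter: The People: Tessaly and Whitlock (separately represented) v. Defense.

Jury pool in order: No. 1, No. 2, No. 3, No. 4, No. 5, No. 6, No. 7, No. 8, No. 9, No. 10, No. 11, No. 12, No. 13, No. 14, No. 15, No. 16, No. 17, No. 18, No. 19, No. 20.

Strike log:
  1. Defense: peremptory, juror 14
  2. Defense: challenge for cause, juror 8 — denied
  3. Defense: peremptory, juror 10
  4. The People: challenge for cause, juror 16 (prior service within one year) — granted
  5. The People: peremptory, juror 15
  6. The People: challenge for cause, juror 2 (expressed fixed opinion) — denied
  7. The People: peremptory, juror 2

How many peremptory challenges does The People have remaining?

The People allotment: 9 base + 3 multi-party = 12.
The People peremptories used: #15, #2 — 2 (for-cause on #16, #2 don't count).
Remaining: 12 − 2 = 10.

10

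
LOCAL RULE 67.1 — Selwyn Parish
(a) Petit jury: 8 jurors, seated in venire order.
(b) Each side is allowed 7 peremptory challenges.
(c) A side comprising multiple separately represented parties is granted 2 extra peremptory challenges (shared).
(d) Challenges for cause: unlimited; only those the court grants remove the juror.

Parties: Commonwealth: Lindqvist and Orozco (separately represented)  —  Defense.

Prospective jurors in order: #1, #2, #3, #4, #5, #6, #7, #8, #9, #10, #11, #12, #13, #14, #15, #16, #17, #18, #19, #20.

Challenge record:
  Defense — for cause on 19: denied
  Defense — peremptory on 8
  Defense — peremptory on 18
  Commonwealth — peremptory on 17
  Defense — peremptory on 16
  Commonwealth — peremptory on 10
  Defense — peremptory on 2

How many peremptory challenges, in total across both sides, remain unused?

Commonwealth allotment: 7 base + 2 multi-party = 9. Defense allotment: 7.
Commonwealth peremptories used: #17, #10 — 2.
Defense peremptories used: #8, #18, #16, #2 — 4 (the for-cause on #19 doesn't count).
Remaining: (9 − 2) + (7 − 4) = 10.

10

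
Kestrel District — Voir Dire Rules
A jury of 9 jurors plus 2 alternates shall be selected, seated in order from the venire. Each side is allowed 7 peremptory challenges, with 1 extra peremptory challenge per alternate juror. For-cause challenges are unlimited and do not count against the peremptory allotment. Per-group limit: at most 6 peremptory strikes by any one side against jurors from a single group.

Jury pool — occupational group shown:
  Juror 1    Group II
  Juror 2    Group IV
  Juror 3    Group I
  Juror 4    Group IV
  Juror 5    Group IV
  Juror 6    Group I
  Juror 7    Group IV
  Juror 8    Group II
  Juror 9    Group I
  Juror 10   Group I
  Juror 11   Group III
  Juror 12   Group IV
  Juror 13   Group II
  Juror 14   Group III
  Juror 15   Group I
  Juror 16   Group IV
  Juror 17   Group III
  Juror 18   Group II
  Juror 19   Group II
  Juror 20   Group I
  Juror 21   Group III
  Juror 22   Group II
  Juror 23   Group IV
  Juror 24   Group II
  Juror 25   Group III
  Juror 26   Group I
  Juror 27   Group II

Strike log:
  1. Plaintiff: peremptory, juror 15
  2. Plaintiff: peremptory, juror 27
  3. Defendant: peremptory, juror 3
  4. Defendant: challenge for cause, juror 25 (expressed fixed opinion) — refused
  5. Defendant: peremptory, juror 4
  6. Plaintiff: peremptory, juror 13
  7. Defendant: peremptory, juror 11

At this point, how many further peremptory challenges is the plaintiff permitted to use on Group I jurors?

Plaintiff peremptories so far: #15, #27, #13 — 3 of 9 used, 6 left overall.
Against Group I: #15 — 1 used; per-group cap 6 leaves 5.
Binding limit: min(6, 5) = 5.

5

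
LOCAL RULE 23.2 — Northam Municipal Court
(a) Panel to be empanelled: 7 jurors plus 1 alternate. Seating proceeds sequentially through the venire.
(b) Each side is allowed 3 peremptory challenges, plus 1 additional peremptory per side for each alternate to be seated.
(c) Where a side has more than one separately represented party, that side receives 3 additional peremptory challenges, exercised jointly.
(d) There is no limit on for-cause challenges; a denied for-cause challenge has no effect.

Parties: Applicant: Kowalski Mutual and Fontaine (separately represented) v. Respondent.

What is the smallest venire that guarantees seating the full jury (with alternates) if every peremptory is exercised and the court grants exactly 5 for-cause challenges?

24

Seats to fill: 7 + 1 alternates = 8.
Peremptories — Applicant: 3 + 1×1 + 3 = 7; Respondent: 3 + 1×1 = 4; total 11.
For-cause removals: 5.
Minimum venire: 8 + 11 + 5 = 24.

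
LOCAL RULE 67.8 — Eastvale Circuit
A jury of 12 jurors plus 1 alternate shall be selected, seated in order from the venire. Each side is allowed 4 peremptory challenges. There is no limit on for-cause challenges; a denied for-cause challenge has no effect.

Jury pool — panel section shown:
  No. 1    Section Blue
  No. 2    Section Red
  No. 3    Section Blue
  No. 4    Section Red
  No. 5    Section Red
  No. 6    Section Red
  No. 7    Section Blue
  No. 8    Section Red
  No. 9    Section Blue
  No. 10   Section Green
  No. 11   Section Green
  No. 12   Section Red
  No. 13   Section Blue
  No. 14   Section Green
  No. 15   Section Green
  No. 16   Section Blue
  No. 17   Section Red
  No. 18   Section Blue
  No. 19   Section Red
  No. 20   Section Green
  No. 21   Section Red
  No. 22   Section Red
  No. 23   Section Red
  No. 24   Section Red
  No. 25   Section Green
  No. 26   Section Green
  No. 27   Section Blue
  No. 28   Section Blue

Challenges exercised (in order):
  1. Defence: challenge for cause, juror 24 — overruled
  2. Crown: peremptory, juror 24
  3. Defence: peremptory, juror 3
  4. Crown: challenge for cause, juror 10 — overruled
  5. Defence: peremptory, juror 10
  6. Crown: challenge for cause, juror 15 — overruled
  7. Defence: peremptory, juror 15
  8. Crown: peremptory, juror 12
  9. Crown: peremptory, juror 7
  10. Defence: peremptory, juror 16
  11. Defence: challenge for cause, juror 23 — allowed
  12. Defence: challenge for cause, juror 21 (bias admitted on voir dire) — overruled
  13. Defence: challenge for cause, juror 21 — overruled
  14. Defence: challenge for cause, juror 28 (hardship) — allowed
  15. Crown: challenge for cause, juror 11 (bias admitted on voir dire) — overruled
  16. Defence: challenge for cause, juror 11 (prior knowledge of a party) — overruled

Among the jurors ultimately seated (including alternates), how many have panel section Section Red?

Removed: #3, #7, #10, #12, #15, #16, #23, #24, #28.
Seated (13 incl. alternates): #1, #2, #4, #5, #6, #8, #9, #11, #13, #14, #17, #18, #19.
Of those, in Section Red: #2, #4, #5, #6, #8, #17, #19 → 7.

7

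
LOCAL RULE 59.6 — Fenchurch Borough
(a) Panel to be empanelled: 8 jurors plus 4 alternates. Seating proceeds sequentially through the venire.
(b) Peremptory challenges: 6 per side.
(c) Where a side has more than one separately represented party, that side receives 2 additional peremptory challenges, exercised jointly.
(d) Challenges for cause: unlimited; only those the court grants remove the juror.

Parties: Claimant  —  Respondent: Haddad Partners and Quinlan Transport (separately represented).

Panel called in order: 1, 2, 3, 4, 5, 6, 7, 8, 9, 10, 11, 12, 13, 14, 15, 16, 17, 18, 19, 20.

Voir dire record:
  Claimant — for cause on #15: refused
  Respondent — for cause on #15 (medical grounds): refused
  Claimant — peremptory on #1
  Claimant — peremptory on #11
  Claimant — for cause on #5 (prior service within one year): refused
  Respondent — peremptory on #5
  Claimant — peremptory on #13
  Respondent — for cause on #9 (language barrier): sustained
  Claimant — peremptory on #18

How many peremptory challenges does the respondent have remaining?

Respondent allotment: 6 base + 2 multi-party = 8.
Respondent peremptories used: #5 — 1 (for-cause on #15, #9 don't count).
Remaining: 8 − 1 = 7.

7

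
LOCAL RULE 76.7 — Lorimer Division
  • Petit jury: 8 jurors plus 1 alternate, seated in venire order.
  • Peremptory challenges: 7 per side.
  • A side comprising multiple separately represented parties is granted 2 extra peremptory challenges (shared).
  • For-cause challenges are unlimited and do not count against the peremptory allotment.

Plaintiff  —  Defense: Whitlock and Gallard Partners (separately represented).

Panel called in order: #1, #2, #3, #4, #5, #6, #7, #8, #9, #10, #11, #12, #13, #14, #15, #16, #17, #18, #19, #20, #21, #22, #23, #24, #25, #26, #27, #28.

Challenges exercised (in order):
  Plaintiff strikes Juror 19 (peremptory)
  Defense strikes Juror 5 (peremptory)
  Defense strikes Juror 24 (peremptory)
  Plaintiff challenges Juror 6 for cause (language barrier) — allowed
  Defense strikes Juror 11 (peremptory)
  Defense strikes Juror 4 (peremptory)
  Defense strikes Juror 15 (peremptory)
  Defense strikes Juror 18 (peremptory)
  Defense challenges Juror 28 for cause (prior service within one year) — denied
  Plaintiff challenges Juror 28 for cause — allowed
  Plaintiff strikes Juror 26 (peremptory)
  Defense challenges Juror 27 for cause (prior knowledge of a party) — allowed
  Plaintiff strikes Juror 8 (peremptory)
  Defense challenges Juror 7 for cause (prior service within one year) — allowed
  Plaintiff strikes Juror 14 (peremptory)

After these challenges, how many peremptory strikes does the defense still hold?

Defense allotment: 7 base + 2 multi-party = 9.
Defense peremptories used: #5, #24, #11, #4, #15, #18 — 6 (for-cause on #28, #27, #7 don't count).
Remaining: 9 − 6 = 3.

3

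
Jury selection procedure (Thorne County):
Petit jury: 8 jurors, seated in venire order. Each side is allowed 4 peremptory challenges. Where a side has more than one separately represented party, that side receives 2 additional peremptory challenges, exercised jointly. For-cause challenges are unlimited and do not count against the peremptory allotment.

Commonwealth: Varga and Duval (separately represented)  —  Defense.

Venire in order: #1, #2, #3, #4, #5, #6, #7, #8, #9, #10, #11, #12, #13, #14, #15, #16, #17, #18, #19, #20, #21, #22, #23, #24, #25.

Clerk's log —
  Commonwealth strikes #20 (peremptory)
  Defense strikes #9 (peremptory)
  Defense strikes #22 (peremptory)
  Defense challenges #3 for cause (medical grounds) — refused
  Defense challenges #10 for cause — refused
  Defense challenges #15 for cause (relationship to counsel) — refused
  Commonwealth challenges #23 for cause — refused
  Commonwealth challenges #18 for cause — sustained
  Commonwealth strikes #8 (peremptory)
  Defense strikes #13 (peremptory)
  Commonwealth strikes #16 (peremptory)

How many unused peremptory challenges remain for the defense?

Defense allotment: 4.
Defense peremptories used: #9, #22, #13 — 3 (for-cause on #3, #10, #15 don't count).
Remaining: 4 − 3 = 1.

1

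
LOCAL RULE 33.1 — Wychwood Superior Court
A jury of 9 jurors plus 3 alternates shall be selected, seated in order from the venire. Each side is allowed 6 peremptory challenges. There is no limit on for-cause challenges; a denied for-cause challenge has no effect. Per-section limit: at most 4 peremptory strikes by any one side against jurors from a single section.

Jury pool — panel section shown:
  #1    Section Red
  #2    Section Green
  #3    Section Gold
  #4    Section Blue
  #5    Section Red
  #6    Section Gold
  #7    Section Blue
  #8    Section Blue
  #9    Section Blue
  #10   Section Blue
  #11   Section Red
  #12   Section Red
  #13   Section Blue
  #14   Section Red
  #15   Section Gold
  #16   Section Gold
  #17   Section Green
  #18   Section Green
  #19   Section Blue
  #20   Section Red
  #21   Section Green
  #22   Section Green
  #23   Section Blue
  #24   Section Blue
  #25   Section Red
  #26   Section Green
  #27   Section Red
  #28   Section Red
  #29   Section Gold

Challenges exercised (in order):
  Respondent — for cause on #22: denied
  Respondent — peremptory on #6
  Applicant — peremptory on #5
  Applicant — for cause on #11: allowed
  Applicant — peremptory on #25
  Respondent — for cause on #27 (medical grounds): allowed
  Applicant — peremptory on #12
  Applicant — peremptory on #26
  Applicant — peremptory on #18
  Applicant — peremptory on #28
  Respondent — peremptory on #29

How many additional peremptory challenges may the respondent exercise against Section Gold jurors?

Respondent peremptories so far: #6, #29 — 2 of 6 used, 4 left overall.
Against Section Gold: #6, #29 — 2 used; per-section cap 4 leaves 2.
Binding limit: min(4, 2) = 2.

2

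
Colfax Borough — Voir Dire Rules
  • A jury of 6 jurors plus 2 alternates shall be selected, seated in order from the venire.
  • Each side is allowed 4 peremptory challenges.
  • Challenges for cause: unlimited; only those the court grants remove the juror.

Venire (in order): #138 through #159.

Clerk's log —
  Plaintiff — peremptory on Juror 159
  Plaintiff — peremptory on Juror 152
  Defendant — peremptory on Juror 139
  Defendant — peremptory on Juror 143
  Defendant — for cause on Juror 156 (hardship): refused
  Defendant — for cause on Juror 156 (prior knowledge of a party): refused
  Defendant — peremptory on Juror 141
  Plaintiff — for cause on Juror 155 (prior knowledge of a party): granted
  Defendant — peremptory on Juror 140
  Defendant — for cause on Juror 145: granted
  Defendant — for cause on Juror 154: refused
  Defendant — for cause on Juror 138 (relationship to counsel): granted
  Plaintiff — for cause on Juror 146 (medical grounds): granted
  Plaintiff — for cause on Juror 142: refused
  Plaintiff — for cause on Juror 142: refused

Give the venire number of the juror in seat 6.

Removed: #138, #139, #140, #141, #143, #145, #146, #152, #155, #159. (#142, #154, #156 stay — for-cause denied.)
Seating in order: seats 1–6 → #142, #144, #147, #148, #149, #150; alternates → #151, #153.
So seat 6 is #150.

150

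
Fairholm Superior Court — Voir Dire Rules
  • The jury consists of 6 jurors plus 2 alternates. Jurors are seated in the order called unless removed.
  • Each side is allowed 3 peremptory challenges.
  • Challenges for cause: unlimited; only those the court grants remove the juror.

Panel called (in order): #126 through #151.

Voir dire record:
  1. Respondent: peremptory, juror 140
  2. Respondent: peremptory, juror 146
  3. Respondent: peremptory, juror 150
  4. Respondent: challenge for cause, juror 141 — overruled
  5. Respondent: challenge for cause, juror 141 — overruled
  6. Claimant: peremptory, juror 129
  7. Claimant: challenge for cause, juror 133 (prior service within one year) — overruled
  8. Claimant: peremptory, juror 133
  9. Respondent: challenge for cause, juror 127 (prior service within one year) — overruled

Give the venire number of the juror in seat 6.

132

Removed: #129, #133, #140, #146, #150. (#127, #141 stay — for-cause denied.)
Seating in order: seats 1–6 → #126, #127, #128, #130, #131, #132; alternates → #134, #135.
So seat 6 is #132.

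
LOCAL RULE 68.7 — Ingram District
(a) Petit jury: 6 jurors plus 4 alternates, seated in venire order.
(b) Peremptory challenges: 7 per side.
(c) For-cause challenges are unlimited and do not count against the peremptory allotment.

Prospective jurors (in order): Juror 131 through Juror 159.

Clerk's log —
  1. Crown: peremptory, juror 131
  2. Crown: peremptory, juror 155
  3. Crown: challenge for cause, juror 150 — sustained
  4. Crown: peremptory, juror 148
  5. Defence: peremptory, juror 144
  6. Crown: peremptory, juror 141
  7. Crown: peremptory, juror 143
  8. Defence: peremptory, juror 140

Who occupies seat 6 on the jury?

Removed: #131, #140, #141, #143, #144, #148, #150, #155.
Seating in order: seats 1–6 → #132, #133, #134, #135, #136, #137; alternates → #138, #139, #142, #145.
So seat 6 is #137.

137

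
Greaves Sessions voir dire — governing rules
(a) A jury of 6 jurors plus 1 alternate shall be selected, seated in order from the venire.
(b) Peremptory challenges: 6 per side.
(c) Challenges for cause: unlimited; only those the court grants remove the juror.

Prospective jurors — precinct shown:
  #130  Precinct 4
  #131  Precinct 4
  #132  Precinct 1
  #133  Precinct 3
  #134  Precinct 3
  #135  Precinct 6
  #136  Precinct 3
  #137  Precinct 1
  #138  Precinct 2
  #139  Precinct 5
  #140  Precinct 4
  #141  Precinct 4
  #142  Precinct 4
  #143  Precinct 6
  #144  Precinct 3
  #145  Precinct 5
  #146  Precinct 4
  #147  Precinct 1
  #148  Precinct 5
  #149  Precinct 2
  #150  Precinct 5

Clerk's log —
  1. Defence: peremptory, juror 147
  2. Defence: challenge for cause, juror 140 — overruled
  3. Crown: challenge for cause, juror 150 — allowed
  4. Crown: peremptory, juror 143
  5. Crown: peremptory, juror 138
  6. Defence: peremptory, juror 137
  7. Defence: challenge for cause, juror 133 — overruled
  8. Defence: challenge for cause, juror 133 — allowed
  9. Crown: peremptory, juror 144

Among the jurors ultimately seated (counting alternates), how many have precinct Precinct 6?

1

Removed: #133, #137, #138, #143, #144, #147, #150.
Seated (7 incl. alternates): #130, #131, #132, #134, #135, #136, #139.
Of those, in Precinct 6: #135 → 1.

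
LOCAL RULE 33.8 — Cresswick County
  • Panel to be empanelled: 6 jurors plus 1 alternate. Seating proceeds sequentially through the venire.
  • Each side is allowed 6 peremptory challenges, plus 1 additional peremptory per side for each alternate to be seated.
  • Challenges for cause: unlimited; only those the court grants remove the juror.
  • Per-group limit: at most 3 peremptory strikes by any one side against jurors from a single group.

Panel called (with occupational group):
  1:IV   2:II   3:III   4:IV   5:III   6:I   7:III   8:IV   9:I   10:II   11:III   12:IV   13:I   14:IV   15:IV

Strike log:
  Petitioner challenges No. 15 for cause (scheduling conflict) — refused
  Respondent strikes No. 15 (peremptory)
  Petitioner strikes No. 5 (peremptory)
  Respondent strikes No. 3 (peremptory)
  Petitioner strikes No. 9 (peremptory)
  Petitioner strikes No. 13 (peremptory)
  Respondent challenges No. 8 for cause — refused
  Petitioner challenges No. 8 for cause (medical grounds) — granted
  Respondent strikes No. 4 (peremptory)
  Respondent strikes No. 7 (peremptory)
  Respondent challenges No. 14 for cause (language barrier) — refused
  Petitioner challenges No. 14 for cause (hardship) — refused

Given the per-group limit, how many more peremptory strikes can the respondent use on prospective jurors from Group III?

1

Respondent peremptories so far: #15, #3, #4, #7 — 4 of 7 used, 3 left overall.
Against Group III: #3, #7 — 2 used; per-group cap 3 leaves 1.
Binding limit: min(3, 1) = 1.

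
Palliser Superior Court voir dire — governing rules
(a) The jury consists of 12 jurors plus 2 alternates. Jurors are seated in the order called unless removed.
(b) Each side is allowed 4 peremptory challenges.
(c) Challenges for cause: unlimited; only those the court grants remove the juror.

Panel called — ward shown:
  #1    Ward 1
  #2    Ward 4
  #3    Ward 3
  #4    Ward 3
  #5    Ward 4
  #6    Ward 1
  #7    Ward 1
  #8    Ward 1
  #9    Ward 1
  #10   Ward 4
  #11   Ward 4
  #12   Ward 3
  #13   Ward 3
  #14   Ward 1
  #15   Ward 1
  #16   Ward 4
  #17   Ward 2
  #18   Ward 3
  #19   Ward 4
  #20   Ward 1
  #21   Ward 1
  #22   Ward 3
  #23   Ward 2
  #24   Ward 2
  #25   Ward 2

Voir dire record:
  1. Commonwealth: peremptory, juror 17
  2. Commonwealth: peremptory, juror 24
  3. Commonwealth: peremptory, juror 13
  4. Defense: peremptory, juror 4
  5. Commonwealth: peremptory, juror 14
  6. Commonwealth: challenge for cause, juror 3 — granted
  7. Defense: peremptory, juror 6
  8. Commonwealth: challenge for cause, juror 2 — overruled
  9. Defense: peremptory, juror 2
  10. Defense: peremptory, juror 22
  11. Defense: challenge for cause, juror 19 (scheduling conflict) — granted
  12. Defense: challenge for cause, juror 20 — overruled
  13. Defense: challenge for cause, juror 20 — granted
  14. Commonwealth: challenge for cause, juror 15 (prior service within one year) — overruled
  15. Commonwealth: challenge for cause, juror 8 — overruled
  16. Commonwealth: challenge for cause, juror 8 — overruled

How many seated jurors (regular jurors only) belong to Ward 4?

4

Removed: #2, #3, #4, #6, #13, #14, #17, #19, #20, #22, #24.
Seated jurors 1–12: #1, #5, #7, #8, #9, #10, #11, #12, #15, #16, #18, #21 (alternates #23, #25 not counted).
Of those, in Ward 4: #5, #10, #11, #16 → 4.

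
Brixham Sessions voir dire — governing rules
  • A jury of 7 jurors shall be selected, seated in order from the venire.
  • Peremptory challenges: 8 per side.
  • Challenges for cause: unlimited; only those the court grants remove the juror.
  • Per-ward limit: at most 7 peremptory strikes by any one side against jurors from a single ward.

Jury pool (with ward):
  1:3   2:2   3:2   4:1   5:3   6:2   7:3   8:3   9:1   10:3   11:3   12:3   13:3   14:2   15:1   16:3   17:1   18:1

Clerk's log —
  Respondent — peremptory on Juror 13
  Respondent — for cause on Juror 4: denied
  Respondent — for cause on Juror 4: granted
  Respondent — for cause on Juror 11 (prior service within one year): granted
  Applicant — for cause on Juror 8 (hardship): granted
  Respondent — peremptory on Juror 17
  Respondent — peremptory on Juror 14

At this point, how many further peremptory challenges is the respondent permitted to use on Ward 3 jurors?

5

Respondent peremptories so far: #13, #17, #14 — 3 of 8 used, 5 left overall.
Against Ward 3: #13 — 1 used; per-ward cap 7 leaves 6.
Binding limit: min(5, 6) = 5.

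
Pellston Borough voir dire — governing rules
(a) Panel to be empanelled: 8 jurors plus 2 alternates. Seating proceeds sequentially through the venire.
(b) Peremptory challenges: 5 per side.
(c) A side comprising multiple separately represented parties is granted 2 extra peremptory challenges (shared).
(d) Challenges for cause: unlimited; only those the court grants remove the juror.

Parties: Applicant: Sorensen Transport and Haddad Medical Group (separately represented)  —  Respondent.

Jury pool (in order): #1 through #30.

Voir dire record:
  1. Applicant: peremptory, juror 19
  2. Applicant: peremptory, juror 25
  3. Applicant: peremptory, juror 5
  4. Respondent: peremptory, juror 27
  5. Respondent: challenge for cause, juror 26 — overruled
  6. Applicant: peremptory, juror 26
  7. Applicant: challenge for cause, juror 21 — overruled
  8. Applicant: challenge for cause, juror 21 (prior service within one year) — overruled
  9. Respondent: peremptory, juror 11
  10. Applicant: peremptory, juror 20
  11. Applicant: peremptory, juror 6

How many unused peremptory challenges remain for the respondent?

Respondent allotment: 5.
Respondent peremptories used: #27, #11 — 2 (the for-cause on #26 doesn't count).
Remaining: 5 − 2 = 3.

3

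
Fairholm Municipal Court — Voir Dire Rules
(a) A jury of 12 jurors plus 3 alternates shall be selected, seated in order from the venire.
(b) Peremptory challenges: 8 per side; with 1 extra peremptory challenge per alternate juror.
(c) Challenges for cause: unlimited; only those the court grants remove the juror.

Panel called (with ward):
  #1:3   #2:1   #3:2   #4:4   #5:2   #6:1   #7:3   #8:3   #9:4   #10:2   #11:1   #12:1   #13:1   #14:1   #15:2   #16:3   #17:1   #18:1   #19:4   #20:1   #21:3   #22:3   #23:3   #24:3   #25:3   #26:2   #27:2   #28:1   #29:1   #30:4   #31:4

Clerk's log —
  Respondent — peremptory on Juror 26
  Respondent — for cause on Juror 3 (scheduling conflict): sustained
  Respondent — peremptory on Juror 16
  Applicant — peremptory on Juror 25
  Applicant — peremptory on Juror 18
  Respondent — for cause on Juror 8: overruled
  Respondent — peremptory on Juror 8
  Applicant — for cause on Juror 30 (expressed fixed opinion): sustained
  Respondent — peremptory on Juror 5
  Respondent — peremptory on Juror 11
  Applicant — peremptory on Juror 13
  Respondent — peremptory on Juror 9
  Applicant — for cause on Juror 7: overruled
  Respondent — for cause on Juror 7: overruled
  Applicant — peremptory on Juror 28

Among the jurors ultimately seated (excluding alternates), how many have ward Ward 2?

2

Removed: #3, #5, #8, #9, #11, #13, #16, #18, #25, #26, #28, #30.
Seated jurors 1–12: #1, #2, #4, #6, #7, #10, #12, #14, #15, #17, #19, #20 (alternates #21, #22, #23 not counted).
Of those, in Ward 2: #10, #15 → 2.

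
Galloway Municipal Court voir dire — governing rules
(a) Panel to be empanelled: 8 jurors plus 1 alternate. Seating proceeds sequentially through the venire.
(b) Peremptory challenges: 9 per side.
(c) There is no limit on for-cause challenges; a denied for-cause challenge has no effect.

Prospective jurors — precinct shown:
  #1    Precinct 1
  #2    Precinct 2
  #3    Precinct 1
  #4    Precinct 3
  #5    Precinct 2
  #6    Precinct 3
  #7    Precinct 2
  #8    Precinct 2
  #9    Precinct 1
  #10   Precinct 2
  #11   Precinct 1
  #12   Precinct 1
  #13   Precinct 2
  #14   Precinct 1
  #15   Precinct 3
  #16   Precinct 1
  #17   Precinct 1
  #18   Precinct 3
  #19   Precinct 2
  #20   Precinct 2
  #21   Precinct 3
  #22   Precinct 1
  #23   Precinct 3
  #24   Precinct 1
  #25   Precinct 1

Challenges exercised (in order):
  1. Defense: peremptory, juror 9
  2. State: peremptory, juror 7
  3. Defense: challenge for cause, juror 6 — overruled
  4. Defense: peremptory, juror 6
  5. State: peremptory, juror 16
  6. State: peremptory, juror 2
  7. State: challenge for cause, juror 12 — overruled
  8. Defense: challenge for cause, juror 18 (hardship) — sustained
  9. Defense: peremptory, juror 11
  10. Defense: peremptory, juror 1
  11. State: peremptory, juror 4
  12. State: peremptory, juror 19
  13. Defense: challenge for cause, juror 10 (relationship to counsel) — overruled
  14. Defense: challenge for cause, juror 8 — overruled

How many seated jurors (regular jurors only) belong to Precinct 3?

1

Removed: #1, #2, #4, #6, #7, #9, #11, #16, #18, #19.
Seated jurors 1–8: #3, #5, #8, #10, #12, #13, #14, #15 (alternates #17 not counted).
Of those, in Precinct 3: #15 → 1.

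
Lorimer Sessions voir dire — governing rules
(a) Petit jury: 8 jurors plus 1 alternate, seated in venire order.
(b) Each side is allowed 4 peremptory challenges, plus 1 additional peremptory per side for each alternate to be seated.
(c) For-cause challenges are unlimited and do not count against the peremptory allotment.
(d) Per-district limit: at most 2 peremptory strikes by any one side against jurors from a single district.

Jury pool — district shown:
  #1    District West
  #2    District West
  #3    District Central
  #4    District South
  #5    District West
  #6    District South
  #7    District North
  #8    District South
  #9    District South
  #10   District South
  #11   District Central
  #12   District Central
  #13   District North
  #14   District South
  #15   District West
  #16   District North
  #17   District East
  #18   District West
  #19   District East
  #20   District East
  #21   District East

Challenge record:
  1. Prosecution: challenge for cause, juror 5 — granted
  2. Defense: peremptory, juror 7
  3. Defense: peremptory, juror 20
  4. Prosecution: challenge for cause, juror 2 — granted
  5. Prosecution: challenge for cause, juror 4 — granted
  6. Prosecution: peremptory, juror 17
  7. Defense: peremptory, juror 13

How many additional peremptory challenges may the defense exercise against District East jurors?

Defense peremptories so far: #7, #20, #13 — 3 of 5 used, 2 left overall.
Against District East: #20 — 1 used; per-district cap 2 leaves 1.
Binding limit: min(2, 1) = 1.

1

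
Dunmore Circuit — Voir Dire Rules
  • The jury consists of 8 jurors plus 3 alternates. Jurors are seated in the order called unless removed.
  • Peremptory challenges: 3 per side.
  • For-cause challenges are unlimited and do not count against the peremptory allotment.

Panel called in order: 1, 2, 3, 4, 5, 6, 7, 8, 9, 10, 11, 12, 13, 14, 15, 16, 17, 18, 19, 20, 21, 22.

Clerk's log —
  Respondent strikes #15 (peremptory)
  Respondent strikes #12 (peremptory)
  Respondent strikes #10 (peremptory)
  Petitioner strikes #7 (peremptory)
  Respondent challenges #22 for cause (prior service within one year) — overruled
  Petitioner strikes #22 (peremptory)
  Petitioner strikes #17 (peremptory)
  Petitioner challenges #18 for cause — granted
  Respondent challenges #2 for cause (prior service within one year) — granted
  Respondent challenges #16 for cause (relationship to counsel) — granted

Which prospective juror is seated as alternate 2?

Removed: #2, #7, #10, #12, #15, #16, #17, #18, #22.
Seating in order: seats 1–8 → #1, #3, #4, #5, #6, #8, #9, #11; alternates → #13, #14, #19.
So alternate 2 is #14.

14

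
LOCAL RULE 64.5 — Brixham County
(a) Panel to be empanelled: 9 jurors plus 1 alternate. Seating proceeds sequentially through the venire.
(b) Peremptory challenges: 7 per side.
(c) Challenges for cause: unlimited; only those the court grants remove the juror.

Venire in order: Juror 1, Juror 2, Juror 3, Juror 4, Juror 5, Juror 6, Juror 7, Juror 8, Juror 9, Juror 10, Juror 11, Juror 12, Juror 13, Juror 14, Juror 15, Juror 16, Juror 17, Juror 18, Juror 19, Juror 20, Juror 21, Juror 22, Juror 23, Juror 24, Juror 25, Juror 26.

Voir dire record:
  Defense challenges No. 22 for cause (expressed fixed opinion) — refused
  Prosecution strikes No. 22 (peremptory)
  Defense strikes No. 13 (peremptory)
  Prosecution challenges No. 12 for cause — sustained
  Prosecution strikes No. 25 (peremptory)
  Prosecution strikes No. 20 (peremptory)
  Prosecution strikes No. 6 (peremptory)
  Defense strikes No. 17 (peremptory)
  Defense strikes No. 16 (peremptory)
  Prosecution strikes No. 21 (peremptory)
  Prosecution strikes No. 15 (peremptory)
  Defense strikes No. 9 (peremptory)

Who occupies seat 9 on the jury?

Removed: #6, #9, #12, #13, #15, #16, #17, #20, #21, #22, #25.
Filling seats in venire order through position 9: #1, #2, #3, #4, #5, #7, #8, #10, #11.
So seat 9 is #11.

11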